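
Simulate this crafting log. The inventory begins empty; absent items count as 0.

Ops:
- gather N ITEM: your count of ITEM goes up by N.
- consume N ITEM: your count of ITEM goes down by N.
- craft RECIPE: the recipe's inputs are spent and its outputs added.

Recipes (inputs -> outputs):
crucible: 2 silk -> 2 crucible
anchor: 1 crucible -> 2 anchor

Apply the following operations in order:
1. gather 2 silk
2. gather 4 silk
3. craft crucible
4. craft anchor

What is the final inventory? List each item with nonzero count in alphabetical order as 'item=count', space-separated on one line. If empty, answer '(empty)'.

After 1 (gather 2 silk): silk=2
After 2 (gather 4 silk): silk=6
After 3 (craft crucible): crucible=2 silk=4
After 4 (craft anchor): anchor=2 crucible=1 silk=4

Answer: anchor=2 crucible=1 silk=4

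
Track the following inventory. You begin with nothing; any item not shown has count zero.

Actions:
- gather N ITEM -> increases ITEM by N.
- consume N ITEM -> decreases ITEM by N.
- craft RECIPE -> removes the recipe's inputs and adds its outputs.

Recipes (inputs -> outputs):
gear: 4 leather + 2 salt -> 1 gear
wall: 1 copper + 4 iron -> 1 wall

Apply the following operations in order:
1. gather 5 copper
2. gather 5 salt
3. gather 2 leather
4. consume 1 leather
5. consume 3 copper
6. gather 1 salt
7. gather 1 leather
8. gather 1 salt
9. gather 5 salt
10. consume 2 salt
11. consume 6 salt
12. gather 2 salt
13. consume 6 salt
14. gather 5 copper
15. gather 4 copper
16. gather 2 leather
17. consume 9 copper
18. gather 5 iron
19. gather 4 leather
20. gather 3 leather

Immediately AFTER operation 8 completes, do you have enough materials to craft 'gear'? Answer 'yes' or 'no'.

Answer: no

Derivation:
After 1 (gather 5 copper): copper=5
After 2 (gather 5 salt): copper=5 salt=5
After 3 (gather 2 leather): copper=5 leather=2 salt=5
After 4 (consume 1 leather): copper=5 leather=1 salt=5
After 5 (consume 3 copper): copper=2 leather=1 salt=5
After 6 (gather 1 salt): copper=2 leather=1 salt=6
After 7 (gather 1 leather): copper=2 leather=2 salt=6
After 8 (gather 1 salt): copper=2 leather=2 salt=7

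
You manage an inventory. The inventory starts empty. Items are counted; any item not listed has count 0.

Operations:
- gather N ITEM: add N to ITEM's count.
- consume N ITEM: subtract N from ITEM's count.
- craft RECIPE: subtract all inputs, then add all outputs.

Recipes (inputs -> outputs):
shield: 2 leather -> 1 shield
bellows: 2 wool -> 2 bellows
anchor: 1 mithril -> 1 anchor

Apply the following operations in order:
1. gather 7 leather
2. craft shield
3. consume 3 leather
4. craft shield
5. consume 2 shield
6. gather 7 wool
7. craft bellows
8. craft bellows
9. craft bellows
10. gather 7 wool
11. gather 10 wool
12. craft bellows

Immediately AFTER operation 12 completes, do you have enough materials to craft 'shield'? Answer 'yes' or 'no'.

After 1 (gather 7 leather): leather=7
After 2 (craft shield): leather=5 shield=1
After 3 (consume 3 leather): leather=2 shield=1
After 4 (craft shield): shield=2
After 5 (consume 2 shield): (empty)
After 6 (gather 7 wool): wool=7
After 7 (craft bellows): bellows=2 wool=5
After 8 (craft bellows): bellows=4 wool=3
After 9 (craft bellows): bellows=6 wool=1
After 10 (gather 7 wool): bellows=6 wool=8
After 11 (gather 10 wool): bellows=6 wool=18
After 12 (craft bellows): bellows=8 wool=16

Answer: no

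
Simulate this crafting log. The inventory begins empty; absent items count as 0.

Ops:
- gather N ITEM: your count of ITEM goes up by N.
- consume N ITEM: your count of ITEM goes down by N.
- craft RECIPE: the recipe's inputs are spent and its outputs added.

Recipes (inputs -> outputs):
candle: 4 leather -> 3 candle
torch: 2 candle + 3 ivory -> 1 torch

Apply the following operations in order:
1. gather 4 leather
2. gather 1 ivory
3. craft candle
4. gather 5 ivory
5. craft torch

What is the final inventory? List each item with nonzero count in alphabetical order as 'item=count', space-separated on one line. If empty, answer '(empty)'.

After 1 (gather 4 leather): leather=4
After 2 (gather 1 ivory): ivory=1 leather=4
After 3 (craft candle): candle=3 ivory=1
After 4 (gather 5 ivory): candle=3 ivory=6
After 5 (craft torch): candle=1 ivory=3 torch=1

Answer: candle=1 ivory=3 torch=1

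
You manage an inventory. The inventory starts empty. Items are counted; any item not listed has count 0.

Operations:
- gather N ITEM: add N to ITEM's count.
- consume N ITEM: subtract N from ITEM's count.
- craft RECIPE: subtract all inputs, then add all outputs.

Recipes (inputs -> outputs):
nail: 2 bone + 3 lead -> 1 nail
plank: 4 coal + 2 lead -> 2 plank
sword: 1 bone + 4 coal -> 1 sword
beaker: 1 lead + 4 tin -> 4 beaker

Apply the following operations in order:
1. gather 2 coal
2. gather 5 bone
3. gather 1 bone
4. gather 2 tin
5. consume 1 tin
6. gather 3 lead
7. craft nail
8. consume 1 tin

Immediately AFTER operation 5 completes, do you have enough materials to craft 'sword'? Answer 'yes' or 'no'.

Answer: no

Derivation:
After 1 (gather 2 coal): coal=2
After 2 (gather 5 bone): bone=5 coal=2
After 3 (gather 1 bone): bone=6 coal=2
After 4 (gather 2 tin): bone=6 coal=2 tin=2
After 5 (consume 1 tin): bone=6 coal=2 tin=1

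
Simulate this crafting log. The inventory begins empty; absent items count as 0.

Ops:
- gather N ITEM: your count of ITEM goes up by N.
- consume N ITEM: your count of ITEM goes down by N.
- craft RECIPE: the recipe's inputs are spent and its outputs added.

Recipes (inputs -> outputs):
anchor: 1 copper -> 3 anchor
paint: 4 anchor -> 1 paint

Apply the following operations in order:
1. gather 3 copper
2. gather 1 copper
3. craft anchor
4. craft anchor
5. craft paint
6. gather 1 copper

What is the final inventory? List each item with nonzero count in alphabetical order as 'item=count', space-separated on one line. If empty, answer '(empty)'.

Answer: anchor=2 copper=3 paint=1

Derivation:
After 1 (gather 3 copper): copper=3
After 2 (gather 1 copper): copper=4
After 3 (craft anchor): anchor=3 copper=3
After 4 (craft anchor): anchor=6 copper=2
After 5 (craft paint): anchor=2 copper=2 paint=1
After 6 (gather 1 copper): anchor=2 copper=3 paint=1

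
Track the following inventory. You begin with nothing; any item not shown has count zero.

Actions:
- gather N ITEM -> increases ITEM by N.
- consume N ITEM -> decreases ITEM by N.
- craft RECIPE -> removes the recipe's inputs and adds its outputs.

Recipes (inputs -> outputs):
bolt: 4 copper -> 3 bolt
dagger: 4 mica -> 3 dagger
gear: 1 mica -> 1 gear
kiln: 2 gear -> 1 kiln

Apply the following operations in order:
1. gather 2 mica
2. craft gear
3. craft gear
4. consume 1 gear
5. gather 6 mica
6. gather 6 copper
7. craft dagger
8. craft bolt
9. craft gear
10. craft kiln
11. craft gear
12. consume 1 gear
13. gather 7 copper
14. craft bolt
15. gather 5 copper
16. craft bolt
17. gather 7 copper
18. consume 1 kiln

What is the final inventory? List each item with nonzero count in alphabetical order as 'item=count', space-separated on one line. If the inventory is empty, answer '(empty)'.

After 1 (gather 2 mica): mica=2
After 2 (craft gear): gear=1 mica=1
After 3 (craft gear): gear=2
After 4 (consume 1 gear): gear=1
After 5 (gather 6 mica): gear=1 mica=6
After 6 (gather 6 copper): copper=6 gear=1 mica=6
After 7 (craft dagger): copper=6 dagger=3 gear=1 mica=2
After 8 (craft bolt): bolt=3 copper=2 dagger=3 gear=1 mica=2
After 9 (craft gear): bolt=3 copper=2 dagger=3 gear=2 mica=1
After 10 (craft kiln): bolt=3 copper=2 dagger=3 kiln=1 mica=1
After 11 (craft gear): bolt=3 copper=2 dagger=3 gear=1 kiln=1
After 12 (consume 1 gear): bolt=3 copper=2 dagger=3 kiln=1
After 13 (gather 7 copper): bolt=3 copper=9 dagger=3 kiln=1
After 14 (craft bolt): bolt=6 copper=5 dagger=3 kiln=1
After 15 (gather 5 copper): bolt=6 copper=10 dagger=3 kiln=1
After 16 (craft bolt): bolt=9 copper=6 dagger=3 kiln=1
After 17 (gather 7 copper): bolt=9 copper=13 dagger=3 kiln=1
After 18 (consume 1 kiln): bolt=9 copper=13 dagger=3

Answer: bolt=9 copper=13 dagger=3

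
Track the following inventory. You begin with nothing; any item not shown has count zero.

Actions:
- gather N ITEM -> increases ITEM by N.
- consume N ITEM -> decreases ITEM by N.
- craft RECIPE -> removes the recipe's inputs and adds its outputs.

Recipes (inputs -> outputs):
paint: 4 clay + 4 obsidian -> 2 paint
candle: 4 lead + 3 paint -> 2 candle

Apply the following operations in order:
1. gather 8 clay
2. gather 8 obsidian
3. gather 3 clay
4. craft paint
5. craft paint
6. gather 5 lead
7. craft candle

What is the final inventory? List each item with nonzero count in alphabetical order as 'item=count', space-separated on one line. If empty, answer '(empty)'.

Answer: candle=2 clay=3 lead=1 paint=1

Derivation:
After 1 (gather 8 clay): clay=8
After 2 (gather 8 obsidian): clay=8 obsidian=8
After 3 (gather 3 clay): clay=11 obsidian=8
After 4 (craft paint): clay=7 obsidian=4 paint=2
After 5 (craft paint): clay=3 paint=4
After 6 (gather 5 lead): clay=3 lead=5 paint=4
After 7 (craft candle): candle=2 clay=3 lead=1 paint=1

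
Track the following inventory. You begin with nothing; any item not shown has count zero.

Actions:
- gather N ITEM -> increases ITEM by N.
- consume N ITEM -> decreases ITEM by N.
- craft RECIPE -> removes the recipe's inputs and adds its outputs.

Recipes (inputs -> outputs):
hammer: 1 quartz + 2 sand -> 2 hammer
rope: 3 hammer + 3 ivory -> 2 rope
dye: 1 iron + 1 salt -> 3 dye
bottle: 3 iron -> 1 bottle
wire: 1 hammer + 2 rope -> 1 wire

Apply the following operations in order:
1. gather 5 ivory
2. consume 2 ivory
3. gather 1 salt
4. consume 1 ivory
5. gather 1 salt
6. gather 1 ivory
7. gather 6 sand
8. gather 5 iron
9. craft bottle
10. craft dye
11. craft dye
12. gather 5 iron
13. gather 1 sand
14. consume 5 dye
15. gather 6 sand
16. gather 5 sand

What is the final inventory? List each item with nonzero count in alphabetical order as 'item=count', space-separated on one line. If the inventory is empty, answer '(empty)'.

Answer: bottle=1 dye=1 iron=5 ivory=3 sand=18

Derivation:
After 1 (gather 5 ivory): ivory=5
After 2 (consume 2 ivory): ivory=3
After 3 (gather 1 salt): ivory=3 salt=1
After 4 (consume 1 ivory): ivory=2 salt=1
After 5 (gather 1 salt): ivory=2 salt=2
After 6 (gather 1 ivory): ivory=3 salt=2
After 7 (gather 6 sand): ivory=3 salt=2 sand=6
After 8 (gather 5 iron): iron=5 ivory=3 salt=2 sand=6
After 9 (craft bottle): bottle=1 iron=2 ivory=3 salt=2 sand=6
After 10 (craft dye): bottle=1 dye=3 iron=1 ivory=3 salt=1 sand=6
After 11 (craft dye): bottle=1 dye=6 ivory=3 sand=6
After 12 (gather 5 iron): bottle=1 dye=6 iron=5 ivory=3 sand=6
After 13 (gather 1 sand): bottle=1 dye=6 iron=5 ivory=3 sand=7
After 14 (consume 5 dye): bottle=1 dye=1 iron=5 ivory=3 sand=7
After 15 (gather 6 sand): bottle=1 dye=1 iron=5 ivory=3 sand=13
After 16 (gather 5 sand): bottle=1 dye=1 iron=5 ivory=3 sand=18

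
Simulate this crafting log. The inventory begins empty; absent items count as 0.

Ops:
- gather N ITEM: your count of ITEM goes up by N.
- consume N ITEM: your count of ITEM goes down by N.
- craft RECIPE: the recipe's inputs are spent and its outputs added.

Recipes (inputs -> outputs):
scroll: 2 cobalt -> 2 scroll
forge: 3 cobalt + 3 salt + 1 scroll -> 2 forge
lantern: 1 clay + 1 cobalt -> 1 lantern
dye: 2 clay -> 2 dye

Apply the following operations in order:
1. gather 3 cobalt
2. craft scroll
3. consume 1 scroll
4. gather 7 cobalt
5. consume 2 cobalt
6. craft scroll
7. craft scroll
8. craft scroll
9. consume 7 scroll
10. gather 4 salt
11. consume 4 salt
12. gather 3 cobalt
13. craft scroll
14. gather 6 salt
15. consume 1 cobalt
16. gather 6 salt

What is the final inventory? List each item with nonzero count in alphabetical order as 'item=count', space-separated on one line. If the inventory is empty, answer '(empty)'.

Answer: salt=12 scroll=2

Derivation:
After 1 (gather 3 cobalt): cobalt=3
After 2 (craft scroll): cobalt=1 scroll=2
After 3 (consume 1 scroll): cobalt=1 scroll=1
After 4 (gather 7 cobalt): cobalt=8 scroll=1
After 5 (consume 2 cobalt): cobalt=6 scroll=1
After 6 (craft scroll): cobalt=4 scroll=3
After 7 (craft scroll): cobalt=2 scroll=5
After 8 (craft scroll): scroll=7
After 9 (consume 7 scroll): (empty)
After 10 (gather 4 salt): salt=4
After 11 (consume 4 salt): (empty)
After 12 (gather 3 cobalt): cobalt=3
After 13 (craft scroll): cobalt=1 scroll=2
After 14 (gather 6 salt): cobalt=1 salt=6 scroll=2
After 15 (consume 1 cobalt): salt=6 scroll=2
After 16 (gather 6 salt): salt=12 scroll=2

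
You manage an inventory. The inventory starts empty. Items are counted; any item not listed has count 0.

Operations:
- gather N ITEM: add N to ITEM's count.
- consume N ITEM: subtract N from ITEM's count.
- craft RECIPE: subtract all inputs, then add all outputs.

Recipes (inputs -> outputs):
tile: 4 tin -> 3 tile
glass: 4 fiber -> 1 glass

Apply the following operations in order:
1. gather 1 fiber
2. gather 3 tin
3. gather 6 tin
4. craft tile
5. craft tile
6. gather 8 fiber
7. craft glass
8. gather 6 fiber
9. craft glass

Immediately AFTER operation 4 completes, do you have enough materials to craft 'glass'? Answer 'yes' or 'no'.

After 1 (gather 1 fiber): fiber=1
After 2 (gather 3 tin): fiber=1 tin=3
After 3 (gather 6 tin): fiber=1 tin=9
After 4 (craft tile): fiber=1 tile=3 tin=5

Answer: no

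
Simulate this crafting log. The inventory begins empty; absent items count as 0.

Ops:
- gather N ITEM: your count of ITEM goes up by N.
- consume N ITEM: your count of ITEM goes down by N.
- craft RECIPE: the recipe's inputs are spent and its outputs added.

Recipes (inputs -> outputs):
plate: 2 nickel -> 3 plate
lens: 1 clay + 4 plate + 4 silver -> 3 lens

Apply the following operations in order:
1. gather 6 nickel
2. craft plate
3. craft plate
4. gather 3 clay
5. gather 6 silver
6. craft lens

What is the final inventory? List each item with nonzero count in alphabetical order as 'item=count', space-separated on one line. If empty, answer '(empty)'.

After 1 (gather 6 nickel): nickel=6
After 2 (craft plate): nickel=4 plate=3
After 3 (craft plate): nickel=2 plate=6
After 4 (gather 3 clay): clay=3 nickel=2 plate=6
After 5 (gather 6 silver): clay=3 nickel=2 plate=6 silver=6
After 6 (craft lens): clay=2 lens=3 nickel=2 plate=2 silver=2

Answer: clay=2 lens=3 nickel=2 plate=2 silver=2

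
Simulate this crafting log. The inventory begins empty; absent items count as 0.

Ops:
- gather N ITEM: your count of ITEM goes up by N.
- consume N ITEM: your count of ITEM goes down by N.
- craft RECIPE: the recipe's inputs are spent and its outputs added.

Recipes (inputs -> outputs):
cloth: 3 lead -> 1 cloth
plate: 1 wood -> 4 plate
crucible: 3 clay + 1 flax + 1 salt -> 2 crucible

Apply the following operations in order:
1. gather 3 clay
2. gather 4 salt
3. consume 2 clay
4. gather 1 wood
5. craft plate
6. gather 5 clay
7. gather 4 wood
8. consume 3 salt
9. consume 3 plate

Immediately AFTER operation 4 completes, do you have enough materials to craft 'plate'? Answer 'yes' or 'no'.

After 1 (gather 3 clay): clay=3
After 2 (gather 4 salt): clay=3 salt=4
After 3 (consume 2 clay): clay=1 salt=4
After 4 (gather 1 wood): clay=1 salt=4 wood=1

Answer: yes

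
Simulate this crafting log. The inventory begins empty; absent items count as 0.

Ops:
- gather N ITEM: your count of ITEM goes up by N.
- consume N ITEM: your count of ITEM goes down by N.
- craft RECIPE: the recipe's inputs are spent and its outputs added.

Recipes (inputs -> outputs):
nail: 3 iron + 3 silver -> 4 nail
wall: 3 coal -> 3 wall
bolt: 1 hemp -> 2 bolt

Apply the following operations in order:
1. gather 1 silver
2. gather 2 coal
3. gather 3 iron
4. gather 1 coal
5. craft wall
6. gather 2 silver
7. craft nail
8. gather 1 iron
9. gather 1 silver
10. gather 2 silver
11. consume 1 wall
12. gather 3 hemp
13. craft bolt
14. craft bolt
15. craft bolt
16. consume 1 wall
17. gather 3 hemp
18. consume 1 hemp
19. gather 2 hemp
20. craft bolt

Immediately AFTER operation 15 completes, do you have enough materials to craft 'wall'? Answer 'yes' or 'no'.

After 1 (gather 1 silver): silver=1
After 2 (gather 2 coal): coal=2 silver=1
After 3 (gather 3 iron): coal=2 iron=3 silver=1
After 4 (gather 1 coal): coal=3 iron=3 silver=1
After 5 (craft wall): iron=3 silver=1 wall=3
After 6 (gather 2 silver): iron=3 silver=3 wall=3
After 7 (craft nail): nail=4 wall=3
After 8 (gather 1 iron): iron=1 nail=4 wall=3
After 9 (gather 1 silver): iron=1 nail=4 silver=1 wall=3
After 10 (gather 2 silver): iron=1 nail=4 silver=3 wall=3
After 11 (consume 1 wall): iron=1 nail=4 silver=3 wall=2
After 12 (gather 3 hemp): hemp=3 iron=1 nail=4 silver=3 wall=2
After 13 (craft bolt): bolt=2 hemp=2 iron=1 nail=4 silver=3 wall=2
After 14 (craft bolt): bolt=4 hemp=1 iron=1 nail=4 silver=3 wall=2
After 15 (craft bolt): bolt=6 iron=1 nail=4 silver=3 wall=2

Answer: no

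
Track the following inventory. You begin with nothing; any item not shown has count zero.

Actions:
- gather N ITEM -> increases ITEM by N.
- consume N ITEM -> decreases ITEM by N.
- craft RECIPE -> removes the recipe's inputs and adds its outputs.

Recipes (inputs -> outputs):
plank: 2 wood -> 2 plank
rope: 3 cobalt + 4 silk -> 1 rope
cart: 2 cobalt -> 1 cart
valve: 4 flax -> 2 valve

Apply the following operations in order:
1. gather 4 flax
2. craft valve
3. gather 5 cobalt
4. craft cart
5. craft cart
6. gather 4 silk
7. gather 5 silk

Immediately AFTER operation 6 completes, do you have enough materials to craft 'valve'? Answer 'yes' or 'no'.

Answer: no

Derivation:
After 1 (gather 4 flax): flax=4
After 2 (craft valve): valve=2
After 3 (gather 5 cobalt): cobalt=5 valve=2
After 4 (craft cart): cart=1 cobalt=3 valve=2
After 5 (craft cart): cart=2 cobalt=1 valve=2
After 6 (gather 4 silk): cart=2 cobalt=1 silk=4 valve=2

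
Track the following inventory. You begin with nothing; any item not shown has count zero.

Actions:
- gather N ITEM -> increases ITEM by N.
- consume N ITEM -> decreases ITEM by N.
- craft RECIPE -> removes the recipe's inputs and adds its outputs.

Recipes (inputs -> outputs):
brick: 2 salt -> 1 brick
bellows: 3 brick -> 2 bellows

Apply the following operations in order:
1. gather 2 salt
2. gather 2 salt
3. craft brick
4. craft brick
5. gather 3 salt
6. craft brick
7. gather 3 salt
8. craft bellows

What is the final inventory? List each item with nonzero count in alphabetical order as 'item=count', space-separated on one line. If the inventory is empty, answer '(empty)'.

Answer: bellows=2 salt=4

Derivation:
After 1 (gather 2 salt): salt=2
After 2 (gather 2 salt): salt=4
After 3 (craft brick): brick=1 salt=2
After 4 (craft brick): brick=2
After 5 (gather 3 salt): brick=2 salt=3
After 6 (craft brick): brick=3 salt=1
After 7 (gather 3 salt): brick=3 salt=4
After 8 (craft bellows): bellows=2 salt=4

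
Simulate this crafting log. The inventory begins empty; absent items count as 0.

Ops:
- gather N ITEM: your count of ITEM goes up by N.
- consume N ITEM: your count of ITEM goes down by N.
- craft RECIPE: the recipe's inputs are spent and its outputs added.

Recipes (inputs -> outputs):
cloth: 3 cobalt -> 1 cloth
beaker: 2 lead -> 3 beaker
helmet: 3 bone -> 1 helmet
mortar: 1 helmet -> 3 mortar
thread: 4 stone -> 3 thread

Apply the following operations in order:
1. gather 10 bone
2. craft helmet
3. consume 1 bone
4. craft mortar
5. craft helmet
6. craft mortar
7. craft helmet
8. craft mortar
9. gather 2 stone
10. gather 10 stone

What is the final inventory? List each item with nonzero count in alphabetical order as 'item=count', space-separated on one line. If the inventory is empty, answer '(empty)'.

Answer: mortar=9 stone=12

Derivation:
After 1 (gather 10 bone): bone=10
After 2 (craft helmet): bone=7 helmet=1
After 3 (consume 1 bone): bone=6 helmet=1
After 4 (craft mortar): bone=6 mortar=3
After 5 (craft helmet): bone=3 helmet=1 mortar=3
After 6 (craft mortar): bone=3 mortar=6
After 7 (craft helmet): helmet=1 mortar=6
After 8 (craft mortar): mortar=9
After 9 (gather 2 stone): mortar=9 stone=2
After 10 (gather 10 stone): mortar=9 stone=12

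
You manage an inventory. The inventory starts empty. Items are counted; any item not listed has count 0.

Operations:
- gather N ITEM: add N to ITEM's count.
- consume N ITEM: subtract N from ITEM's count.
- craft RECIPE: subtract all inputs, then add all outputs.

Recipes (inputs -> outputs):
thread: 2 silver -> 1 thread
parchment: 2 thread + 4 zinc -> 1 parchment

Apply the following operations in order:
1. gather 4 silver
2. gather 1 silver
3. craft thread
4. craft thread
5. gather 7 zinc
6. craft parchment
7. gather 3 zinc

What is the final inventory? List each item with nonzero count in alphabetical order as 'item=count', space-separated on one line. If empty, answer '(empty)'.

Answer: parchment=1 silver=1 zinc=6

Derivation:
After 1 (gather 4 silver): silver=4
After 2 (gather 1 silver): silver=5
After 3 (craft thread): silver=3 thread=1
After 4 (craft thread): silver=1 thread=2
After 5 (gather 7 zinc): silver=1 thread=2 zinc=7
After 6 (craft parchment): parchment=1 silver=1 zinc=3
After 7 (gather 3 zinc): parchment=1 silver=1 zinc=6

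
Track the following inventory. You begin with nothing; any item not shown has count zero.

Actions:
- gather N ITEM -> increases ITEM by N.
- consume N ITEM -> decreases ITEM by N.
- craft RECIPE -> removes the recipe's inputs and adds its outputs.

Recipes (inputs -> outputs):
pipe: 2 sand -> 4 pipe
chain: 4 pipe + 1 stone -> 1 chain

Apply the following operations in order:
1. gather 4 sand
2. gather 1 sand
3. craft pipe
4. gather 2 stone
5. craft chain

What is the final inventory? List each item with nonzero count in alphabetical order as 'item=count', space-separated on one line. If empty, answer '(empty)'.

Answer: chain=1 sand=3 stone=1

Derivation:
After 1 (gather 4 sand): sand=4
After 2 (gather 1 sand): sand=5
After 3 (craft pipe): pipe=4 sand=3
After 4 (gather 2 stone): pipe=4 sand=3 stone=2
After 5 (craft chain): chain=1 sand=3 stone=1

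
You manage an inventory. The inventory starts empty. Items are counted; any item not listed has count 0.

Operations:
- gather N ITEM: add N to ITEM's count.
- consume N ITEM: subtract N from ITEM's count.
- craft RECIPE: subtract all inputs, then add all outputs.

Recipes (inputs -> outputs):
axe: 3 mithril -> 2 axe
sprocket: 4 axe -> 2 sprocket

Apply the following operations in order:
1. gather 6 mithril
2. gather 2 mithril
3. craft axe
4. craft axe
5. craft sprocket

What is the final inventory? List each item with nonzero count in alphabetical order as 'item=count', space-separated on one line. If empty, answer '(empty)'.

After 1 (gather 6 mithril): mithril=6
After 2 (gather 2 mithril): mithril=8
After 3 (craft axe): axe=2 mithril=5
After 4 (craft axe): axe=4 mithril=2
After 5 (craft sprocket): mithril=2 sprocket=2

Answer: mithril=2 sprocket=2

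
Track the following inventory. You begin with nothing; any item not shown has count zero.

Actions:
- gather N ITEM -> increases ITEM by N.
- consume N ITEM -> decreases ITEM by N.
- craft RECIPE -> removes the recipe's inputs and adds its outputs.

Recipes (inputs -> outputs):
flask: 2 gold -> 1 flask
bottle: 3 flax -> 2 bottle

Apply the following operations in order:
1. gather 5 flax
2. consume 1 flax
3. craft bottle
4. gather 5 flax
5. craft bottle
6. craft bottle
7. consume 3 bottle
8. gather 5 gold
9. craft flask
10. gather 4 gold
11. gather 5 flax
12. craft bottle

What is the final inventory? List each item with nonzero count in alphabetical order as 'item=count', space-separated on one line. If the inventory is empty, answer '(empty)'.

Answer: bottle=5 flask=1 flax=2 gold=7

Derivation:
After 1 (gather 5 flax): flax=5
After 2 (consume 1 flax): flax=4
After 3 (craft bottle): bottle=2 flax=1
After 4 (gather 5 flax): bottle=2 flax=6
After 5 (craft bottle): bottle=4 flax=3
After 6 (craft bottle): bottle=6
After 7 (consume 3 bottle): bottle=3
After 8 (gather 5 gold): bottle=3 gold=5
After 9 (craft flask): bottle=3 flask=1 gold=3
After 10 (gather 4 gold): bottle=3 flask=1 gold=7
After 11 (gather 5 flax): bottle=3 flask=1 flax=5 gold=7
After 12 (craft bottle): bottle=5 flask=1 flax=2 gold=7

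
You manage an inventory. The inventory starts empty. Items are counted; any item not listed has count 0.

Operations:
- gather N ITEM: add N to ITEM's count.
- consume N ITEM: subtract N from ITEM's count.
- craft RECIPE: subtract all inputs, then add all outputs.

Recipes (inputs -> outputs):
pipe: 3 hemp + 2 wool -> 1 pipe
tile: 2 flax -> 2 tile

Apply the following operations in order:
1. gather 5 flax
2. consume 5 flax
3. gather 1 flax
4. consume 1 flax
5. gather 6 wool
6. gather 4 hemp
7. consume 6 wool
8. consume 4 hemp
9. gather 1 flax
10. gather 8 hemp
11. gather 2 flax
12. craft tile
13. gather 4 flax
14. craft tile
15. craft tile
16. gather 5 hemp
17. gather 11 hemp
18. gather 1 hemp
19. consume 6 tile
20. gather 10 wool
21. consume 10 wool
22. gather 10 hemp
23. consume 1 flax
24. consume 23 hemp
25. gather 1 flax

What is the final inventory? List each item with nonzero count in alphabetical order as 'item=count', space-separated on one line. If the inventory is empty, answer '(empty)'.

Answer: flax=1 hemp=12

Derivation:
After 1 (gather 5 flax): flax=5
After 2 (consume 5 flax): (empty)
After 3 (gather 1 flax): flax=1
After 4 (consume 1 flax): (empty)
After 5 (gather 6 wool): wool=6
After 6 (gather 4 hemp): hemp=4 wool=6
After 7 (consume 6 wool): hemp=4
After 8 (consume 4 hemp): (empty)
After 9 (gather 1 flax): flax=1
After 10 (gather 8 hemp): flax=1 hemp=8
After 11 (gather 2 flax): flax=3 hemp=8
After 12 (craft tile): flax=1 hemp=8 tile=2
After 13 (gather 4 flax): flax=5 hemp=8 tile=2
After 14 (craft tile): flax=3 hemp=8 tile=4
After 15 (craft tile): flax=1 hemp=8 tile=6
After 16 (gather 5 hemp): flax=1 hemp=13 tile=6
After 17 (gather 11 hemp): flax=1 hemp=24 tile=6
After 18 (gather 1 hemp): flax=1 hemp=25 tile=6
After 19 (consume 6 tile): flax=1 hemp=25
After 20 (gather 10 wool): flax=1 hemp=25 wool=10
After 21 (consume 10 wool): flax=1 hemp=25
After 22 (gather 10 hemp): flax=1 hemp=35
After 23 (consume 1 flax): hemp=35
After 24 (consume 23 hemp): hemp=12
After 25 (gather 1 flax): flax=1 hemp=12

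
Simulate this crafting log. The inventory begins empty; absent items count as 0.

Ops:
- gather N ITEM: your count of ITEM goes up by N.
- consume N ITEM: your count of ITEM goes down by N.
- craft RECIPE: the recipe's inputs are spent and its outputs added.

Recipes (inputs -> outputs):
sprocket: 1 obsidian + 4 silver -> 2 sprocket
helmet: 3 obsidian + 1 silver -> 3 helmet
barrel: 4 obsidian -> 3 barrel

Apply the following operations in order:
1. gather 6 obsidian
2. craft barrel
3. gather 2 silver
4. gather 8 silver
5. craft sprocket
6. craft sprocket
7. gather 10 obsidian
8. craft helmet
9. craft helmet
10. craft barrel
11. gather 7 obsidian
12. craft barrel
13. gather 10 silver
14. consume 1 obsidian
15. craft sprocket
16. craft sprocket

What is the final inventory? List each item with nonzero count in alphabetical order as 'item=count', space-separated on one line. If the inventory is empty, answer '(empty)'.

Answer: barrel=9 helmet=6 silver=2 sprocket=8

Derivation:
After 1 (gather 6 obsidian): obsidian=6
After 2 (craft barrel): barrel=3 obsidian=2
After 3 (gather 2 silver): barrel=3 obsidian=2 silver=2
After 4 (gather 8 silver): barrel=3 obsidian=2 silver=10
After 5 (craft sprocket): barrel=3 obsidian=1 silver=6 sprocket=2
After 6 (craft sprocket): barrel=3 silver=2 sprocket=4
After 7 (gather 10 obsidian): barrel=3 obsidian=10 silver=2 sprocket=4
After 8 (craft helmet): barrel=3 helmet=3 obsidian=7 silver=1 sprocket=4
After 9 (craft helmet): barrel=3 helmet=6 obsidian=4 sprocket=4
After 10 (craft barrel): barrel=6 helmet=6 sprocket=4
After 11 (gather 7 obsidian): barrel=6 helmet=6 obsidian=7 sprocket=4
After 12 (craft barrel): barrel=9 helmet=6 obsidian=3 sprocket=4
After 13 (gather 10 silver): barrel=9 helmet=6 obsidian=3 silver=10 sprocket=4
After 14 (consume 1 obsidian): barrel=9 helmet=6 obsidian=2 silver=10 sprocket=4
After 15 (craft sprocket): barrel=9 helmet=6 obsidian=1 silver=6 sprocket=6
After 16 (craft sprocket): barrel=9 helmet=6 silver=2 sprocket=8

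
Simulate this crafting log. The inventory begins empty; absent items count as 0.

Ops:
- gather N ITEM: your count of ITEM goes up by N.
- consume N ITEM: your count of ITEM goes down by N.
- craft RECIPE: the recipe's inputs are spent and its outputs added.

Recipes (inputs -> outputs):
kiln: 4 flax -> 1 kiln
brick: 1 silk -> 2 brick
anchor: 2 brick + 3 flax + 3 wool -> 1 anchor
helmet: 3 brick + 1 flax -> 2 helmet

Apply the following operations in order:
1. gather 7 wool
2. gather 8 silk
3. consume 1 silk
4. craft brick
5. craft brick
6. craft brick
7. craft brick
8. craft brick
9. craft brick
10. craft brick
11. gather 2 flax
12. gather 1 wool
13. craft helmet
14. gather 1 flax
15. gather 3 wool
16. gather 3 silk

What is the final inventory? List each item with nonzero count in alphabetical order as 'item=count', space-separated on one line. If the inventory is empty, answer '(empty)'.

After 1 (gather 7 wool): wool=7
After 2 (gather 8 silk): silk=8 wool=7
After 3 (consume 1 silk): silk=7 wool=7
After 4 (craft brick): brick=2 silk=6 wool=7
After 5 (craft brick): brick=4 silk=5 wool=7
After 6 (craft brick): brick=6 silk=4 wool=7
After 7 (craft brick): brick=8 silk=3 wool=7
After 8 (craft brick): brick=10 silk=2 wool=7
After 9 (craft brick): brick=12 silk=1 wool=7
After 10 (craft brick): brick=14 wool=7
After 11 (gather 2 flax): brick=14 flax=2 wool=7
After 12 (gather 1 wool): brick=14 flax=2 wool=8
After 13 (craft helmet): brick=11 flax=1 helmet=2 wool=8
After 14 (gather 1 flax): brick=11 flax=2 helmet=2 wool=8
After 15 (gather 3 wool): brick=11 flax=2 helmet=2 wool=11
After 16 (gather 3 silk): brick=11 flax=2 helmet=2 silk=3 wool=11

Answer: brick=11 flax=2 helmet=2 silk=3 wool=11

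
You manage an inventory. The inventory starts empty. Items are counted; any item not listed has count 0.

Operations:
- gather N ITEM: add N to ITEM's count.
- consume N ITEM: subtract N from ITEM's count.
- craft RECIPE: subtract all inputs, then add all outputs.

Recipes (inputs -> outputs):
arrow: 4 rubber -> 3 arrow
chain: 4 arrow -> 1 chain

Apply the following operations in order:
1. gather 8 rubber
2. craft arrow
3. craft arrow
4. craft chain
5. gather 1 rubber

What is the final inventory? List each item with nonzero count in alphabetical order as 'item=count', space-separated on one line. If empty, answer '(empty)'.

After 1 (gather 8 rubber): rubber=8
After 2 (craft arrow): arrow=3 rubber=4
After 3 (craft arrow): arrow=6
After 4 (craft chain): arrow=2 chain=1
After 5 (gather 1 rubber): arrow=2 chain=1 rubber=1

Answer: arrow=2 chain=1 rubber=1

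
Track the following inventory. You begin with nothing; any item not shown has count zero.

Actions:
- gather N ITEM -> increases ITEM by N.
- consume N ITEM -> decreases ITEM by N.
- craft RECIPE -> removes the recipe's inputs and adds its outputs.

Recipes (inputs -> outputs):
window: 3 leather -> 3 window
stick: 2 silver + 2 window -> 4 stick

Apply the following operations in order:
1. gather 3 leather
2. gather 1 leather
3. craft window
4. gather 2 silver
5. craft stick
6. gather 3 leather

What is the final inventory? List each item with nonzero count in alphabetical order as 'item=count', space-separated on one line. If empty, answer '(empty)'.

After 1 (gather 3 leather): leather=3
After 2 (gather 1 leather): leather=4
After 3 (craft window): leather=1 window=3
After 4 (gather 2 silver): leather=1 silver=2 window=3
After 5 (craft stick): leather=1 stick=4 window=1
After 6 (gather 3 leather): leather=4 stick=4 window=1

Answer: leather=4 stick=4 window=1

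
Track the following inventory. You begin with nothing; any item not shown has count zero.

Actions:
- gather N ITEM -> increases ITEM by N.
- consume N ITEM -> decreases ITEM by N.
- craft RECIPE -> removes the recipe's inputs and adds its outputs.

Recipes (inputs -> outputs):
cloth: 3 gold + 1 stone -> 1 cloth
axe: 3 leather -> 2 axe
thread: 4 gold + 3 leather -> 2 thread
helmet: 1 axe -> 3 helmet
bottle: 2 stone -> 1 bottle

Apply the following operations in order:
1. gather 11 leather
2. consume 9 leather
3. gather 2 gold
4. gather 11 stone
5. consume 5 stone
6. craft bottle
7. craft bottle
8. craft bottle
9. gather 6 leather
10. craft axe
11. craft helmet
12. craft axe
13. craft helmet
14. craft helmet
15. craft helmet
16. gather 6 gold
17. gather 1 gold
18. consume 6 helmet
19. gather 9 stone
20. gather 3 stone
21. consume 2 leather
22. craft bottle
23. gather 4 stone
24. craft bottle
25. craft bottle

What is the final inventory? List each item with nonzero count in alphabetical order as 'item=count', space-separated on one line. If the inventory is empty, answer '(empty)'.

Answer: bottle=6 gold=9 helmet=6 stone=10

Derivation:
After 1 (gather 11 leather): leather=11
After 2 (consume 9 leather): leather=2
After 3 (gather 2 gold): gold=2 leather=2
After 4 (gather 11 stone): gold=2 leather=2 stone=11
After 5 (consume 5 stone): gold=2 leather=2 stone=6
After 6 (craft bottle): bottle=1 gold=2 leather=2 stone=4
After 7 (craft bottle): bottle=2 gold=2 leather=2 stone=2
After 8 (craft bottle): bottle=3 gold=2 leather=2
After 9 (gather 6 leather): bottle=3 gold=2 leather=8
After 10 (craft axe): axe=2 bottle=3 gold=2 leather=5
After 11 (craft helmet): axe=1 bottle=3 gold=2 helmet=3 leather=5
After 12 (craft axe): axe=3 bottle=3 gold=2 helmet=3 leather=2
After 13 (craft helmet): axe=2 bottle=3 gold=2 helmet=6 leather=2
After 14 (craft helmet): axe=1 bottle=3 gold=2 helmet=9 leather=2
After 15 (craft helmet): bottle=3 gold=2 helmet=12 leather=2
After 16 (gather 6 gold): bottle=3 gold=8 helmet=12 leather=2
After 17 (gather 1 gold): bottle=3 gold=9 helmet=12 leather=2
After 18 (consume 6 helmet): bottle=3 gold=9 helmet=6 leather=2
After 19 (gather 9 stone): bottle=3 gold=9 helmet=6 leather=2 stone=9
After 20 (gather 3 stone): bottle=3 gold=9 helmet=6 leather=2 stone=12
After 21 (consume 2 leather): bottle=3 gold=9 helmet=6 stone=12
After 22 (craft bottle): bottle=4 gold=9 helmet=6 stone=10
After 23 (gather 4 stone): bottle=4 gold=9 helmet=6 stone=14
After 24 (craft bottle): bottle=5 gold=9 helmet=6 stone=12
After 25 (craft bottle): bottle=6 gold=9 helmet=6 stone=10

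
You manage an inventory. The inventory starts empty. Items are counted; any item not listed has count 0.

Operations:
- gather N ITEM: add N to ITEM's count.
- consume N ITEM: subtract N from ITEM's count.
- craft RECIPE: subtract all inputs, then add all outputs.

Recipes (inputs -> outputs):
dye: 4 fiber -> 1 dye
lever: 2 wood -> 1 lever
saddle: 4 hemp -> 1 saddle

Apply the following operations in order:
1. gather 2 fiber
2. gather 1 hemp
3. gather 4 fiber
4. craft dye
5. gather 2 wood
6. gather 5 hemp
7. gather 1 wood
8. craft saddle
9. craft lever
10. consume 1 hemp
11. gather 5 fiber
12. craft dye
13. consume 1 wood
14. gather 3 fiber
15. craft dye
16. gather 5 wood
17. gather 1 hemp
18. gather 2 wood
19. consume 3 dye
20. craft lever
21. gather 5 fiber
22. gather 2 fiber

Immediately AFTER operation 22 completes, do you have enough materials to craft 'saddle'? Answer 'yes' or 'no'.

After 1 (gather 2 fiber): fiber=2
After 2 (gather 1 hemp): fiber=2 hemp=1
After 3 (gather 4 fiber): fiber=6 hemp=1
After 4 (craft dye): dye=1 fiber=2 hemp=1
After 5 (gather 2 wood): dye=1 fiber=2 hemp=1 wood=2
After 6 (gather 5 hemp): dye=1 fiber=2 hemp=6 wood=2
After 7 (gather 1 wood): dye=1 fiber=2 hemp=6 wood=3
After 8 (craft saddle): dye=1 fiber=2 hemp=2 saddle=1 wood=3
After 9 (craft lever): dye=1 fiber=2 hemp=2 lever=1 saddle=1 wood=1
After 10 (consume 1 hemp): dye=1 fiber=2 hemp=1 lever=1 saddle=1 wood=1
After 11 (gather 5 fiber): dye=1 fiber=7 hemp=1 lever=1 saddle=1 wood=1
After 12 (craft dye): dye=2 fiber=3 hemp=1 lever=1 saddle=1 wood=1
After 13 (consume 1 wood): dye=2 fiber=3 hemp=1 lever=1 saddle=1
After 14 (gather 3 fiber): dye=2 fiber=6 hemp=1 lever=1 saddle=1
After 15 (craft dye): dye=3 fiber=2 hemp=1 lever=1 saddle=1
After 16 (gather 5 wood): dye=3 fiber=2 hemp=1 lever=1 saddle=1 wood=5
After 17 (gather 1 hemp): dye=3 fiber=2 hemp=2 lever=1 saddle=1 wood=5
After 18 (gather 2 wood): dye=3 fiber=2 hemp=2 lever=1 saddle=1 wood=7
After 19 (consume 3 dye): fiber=2 hemp=2 lever=1 saddle=1 wood=7
After 20 (craft lever): fiber=2 hemp=2 lever=2 saddle=1 wood=5
After 21 (gather 5 fiber): fiber=7 hemp=2 lever=2 saddle=1 wood=5
After 22 (gather 2 fiber): fiber=9 hemp=2 lever=2 saddle=1 wood=5

Answer: no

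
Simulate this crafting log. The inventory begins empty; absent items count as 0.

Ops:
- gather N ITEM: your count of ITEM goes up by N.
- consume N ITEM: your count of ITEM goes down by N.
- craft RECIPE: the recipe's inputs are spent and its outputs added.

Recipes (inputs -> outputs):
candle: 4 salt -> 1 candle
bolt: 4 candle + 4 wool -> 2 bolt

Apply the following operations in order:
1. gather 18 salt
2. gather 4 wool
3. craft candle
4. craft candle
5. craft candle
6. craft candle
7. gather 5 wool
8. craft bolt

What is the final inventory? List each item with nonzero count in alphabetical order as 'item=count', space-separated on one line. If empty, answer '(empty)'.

Answer: bolt=2 salt=2 wool=5

Derivation:
After 1 (gather 18 salt): salt=18
After 2 (gather 4 wool): salt=18 wool=4
After 3 (craft candle): candle=1 salt=14 wool=4
After 4 (craft candle): candle=2 salt=10 wool=4
After 5 (craft candle): candle=3 salt=6 wool=4
After 6 (craft candle): candle=4 salt=2 wool=4
After 7 (gather 5 wool): candle=4 salt=2 wool=9
After 8 (craft bolt): bolt=2 salt=2 wool=5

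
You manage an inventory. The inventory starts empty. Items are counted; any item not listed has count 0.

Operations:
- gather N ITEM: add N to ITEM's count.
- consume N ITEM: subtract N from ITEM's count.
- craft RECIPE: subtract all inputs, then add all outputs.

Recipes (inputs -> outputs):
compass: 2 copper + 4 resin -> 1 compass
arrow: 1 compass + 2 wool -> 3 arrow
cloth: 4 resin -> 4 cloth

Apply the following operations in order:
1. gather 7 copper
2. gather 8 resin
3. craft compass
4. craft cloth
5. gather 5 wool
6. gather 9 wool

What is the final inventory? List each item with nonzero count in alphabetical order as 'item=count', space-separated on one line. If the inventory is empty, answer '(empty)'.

Answer: cloth=4 compass=1 copper=5 wool=14

Derivation:
After 1 (gather 7 copper): copper=7
After 2 (gather 8 resin): copper=7 resin=8
After 3 (craft compass): compass=1 copper=5 resin=4
After 4 (craft cloth): cloth=4 compass=1 copper=5
After 5 (gather 5 wool): cloth=4 compass=1 copper=5 wool=5
After 6 (gather 9 wool): cloth=4 compass=1 copper=5 wool=14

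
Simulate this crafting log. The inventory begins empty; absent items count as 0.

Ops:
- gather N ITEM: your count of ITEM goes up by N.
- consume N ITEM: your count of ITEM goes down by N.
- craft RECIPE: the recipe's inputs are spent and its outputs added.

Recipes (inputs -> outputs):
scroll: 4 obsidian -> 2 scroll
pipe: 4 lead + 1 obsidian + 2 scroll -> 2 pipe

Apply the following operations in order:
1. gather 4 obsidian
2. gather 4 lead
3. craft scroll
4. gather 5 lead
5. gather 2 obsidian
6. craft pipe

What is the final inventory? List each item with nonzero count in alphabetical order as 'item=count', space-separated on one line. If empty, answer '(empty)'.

Answer: lead=5 obsidian=1 pipe=2

Derivation:
After 1 (gather 4 obsidian): obsidian=4
After 2 (gather 4 lead): lead=4 obsidian=4
After 3 (craft scroll): lead=4 scroll=2
After 4 (gather 5 lead): lead=9 scroll=2
After 5 (gather 2 obsidian): lead=9 obsidian=2 scroll=2
After 6 (craft pipe): lead=5 obsidian=1 pipe=2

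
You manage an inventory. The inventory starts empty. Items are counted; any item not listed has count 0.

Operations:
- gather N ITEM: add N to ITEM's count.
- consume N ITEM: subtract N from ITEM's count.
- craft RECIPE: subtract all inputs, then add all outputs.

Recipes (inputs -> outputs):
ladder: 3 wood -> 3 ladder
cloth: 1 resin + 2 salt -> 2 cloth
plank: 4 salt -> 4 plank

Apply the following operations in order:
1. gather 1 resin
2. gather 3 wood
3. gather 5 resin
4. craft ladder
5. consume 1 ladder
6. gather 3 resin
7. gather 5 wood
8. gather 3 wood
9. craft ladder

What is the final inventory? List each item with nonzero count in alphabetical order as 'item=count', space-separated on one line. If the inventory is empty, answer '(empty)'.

After 1 (gather 1 resin): resin=1
After 2 (gather 3 wood): resin=1 wood=3
After 3 (gather 5 resin): resin=6 wood=3
After 4 (craft ladder): ladder=3 resin=6
After 5 (consume 1 ladder): ladder=2 resin=6
After 6 (gather 3 resin): ladder=2 resin=9
After 7 (gather 5 wood): ladder=2 resin=9 wood=5
After 8 (gather 3 wood): ladder=2 resin=9 wood=8
After 9 (craft ladder): ladder=5 resin=9 wood=5

Answer: ladder=5 resin=9 wood=5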